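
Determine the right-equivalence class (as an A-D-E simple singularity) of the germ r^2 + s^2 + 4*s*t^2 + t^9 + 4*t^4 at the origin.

A_8

The Hessian of f at 0 has rank 2. Corank 1: A-series; mu = 8 gives A_8.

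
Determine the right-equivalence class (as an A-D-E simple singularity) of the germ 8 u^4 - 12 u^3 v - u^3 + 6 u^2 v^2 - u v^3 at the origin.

E_{7}

The Hessian of f at 0 has rank 0. Corank 2; j^3 = -u^3 is a perfect cube, so E-series; the 4-jet and mu = 7 give E_7.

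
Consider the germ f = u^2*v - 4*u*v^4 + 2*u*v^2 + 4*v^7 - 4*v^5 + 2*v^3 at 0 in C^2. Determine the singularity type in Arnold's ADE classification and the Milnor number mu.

The Hessian of f at 0 is [[0, 0], [0, 0]] with rank 0, so corank 2. A Groebner basis of the Jacobian ideal J(f) in C{u,v} is {v^3, u^2 + 2*v^2, u*v + v^2}; counting standard monomials gives mu = 4. Corank 2; j^3 = v*(u^2 + 2*u*v + 2*v^2) splits into three distinct lines over C (the quadratic factor has nonzero discriminant), so D_4.

Type D_{4}, Milnor number mu = 4.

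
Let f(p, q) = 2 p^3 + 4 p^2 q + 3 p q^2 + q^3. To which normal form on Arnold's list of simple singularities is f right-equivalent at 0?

D4

The Hessian of f at 0 has rank 0. Corank 2; j^3 = (p + q)*(2*p^2 + 2*p*q + q^2) splits into three distinct lines over C (the quadratic factor has nonzero discriminant), so D_4.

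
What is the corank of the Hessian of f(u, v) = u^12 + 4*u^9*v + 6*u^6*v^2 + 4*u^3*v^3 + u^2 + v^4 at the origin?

Hessian at 0 has rank 1.

1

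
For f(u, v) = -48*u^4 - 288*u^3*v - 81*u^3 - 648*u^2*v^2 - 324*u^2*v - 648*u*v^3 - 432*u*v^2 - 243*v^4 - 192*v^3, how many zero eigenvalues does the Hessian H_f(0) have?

2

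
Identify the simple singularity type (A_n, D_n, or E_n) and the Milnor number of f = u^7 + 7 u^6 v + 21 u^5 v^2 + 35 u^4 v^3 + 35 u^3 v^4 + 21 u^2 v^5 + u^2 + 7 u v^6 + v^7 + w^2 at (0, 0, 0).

Type A_6, Milnor number mu = 6.

The Hessian of f at 0 has rank 2. Corank 1: A-series; mu = 6 gives A_6.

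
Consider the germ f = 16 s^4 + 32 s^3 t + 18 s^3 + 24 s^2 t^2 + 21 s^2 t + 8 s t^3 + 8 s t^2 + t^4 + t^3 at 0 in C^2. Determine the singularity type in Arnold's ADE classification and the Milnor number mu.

The Hessian of f at 0 has rank 0. Corank 2; j^3 = (2*s + t)*(3*s + t)^2 has shape L^2 M (L != M), so D-series; mu = 5 gives D_5.

Type D_5, Milnor number mu = 5.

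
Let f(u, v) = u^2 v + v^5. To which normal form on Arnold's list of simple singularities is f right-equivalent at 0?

The Hessian of f at 0 has rank 0. Corank 2; j^3 = u^2*v has shape L^2 M (L != M), so D-series; mu = 6 gives D_6.

D_6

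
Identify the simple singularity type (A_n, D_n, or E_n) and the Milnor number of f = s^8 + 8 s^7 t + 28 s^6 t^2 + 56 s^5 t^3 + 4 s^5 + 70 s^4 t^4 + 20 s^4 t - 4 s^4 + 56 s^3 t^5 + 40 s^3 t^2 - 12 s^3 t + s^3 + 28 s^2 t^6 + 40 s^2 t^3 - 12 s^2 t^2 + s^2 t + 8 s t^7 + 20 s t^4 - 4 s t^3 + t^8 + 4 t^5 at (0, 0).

The Hessian of f at 0 has rank 0. Corank 2; j^3 = s^2*(s + t) has shape L^2 M (L != M), so D-series; mu = 9 gives D_9.

Type D9, Milnor number mu = 9.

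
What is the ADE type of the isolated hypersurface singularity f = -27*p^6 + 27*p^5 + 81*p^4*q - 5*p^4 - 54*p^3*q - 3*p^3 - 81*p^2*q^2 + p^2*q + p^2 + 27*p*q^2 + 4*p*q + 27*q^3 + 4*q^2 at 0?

A_{2}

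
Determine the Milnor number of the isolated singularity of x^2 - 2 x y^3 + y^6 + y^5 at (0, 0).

The Hessian of f at 0 is [[2, 0], [0, 0]] with rank 1, so corank 1. A Groebner basis of the Jacobian ideal J(f) in C{x,y} is {-x + y^3, x^2, x*y}; counting standard monomials gives mu = 4. Corank 1: A-series; mu = 4 gives A_4.

4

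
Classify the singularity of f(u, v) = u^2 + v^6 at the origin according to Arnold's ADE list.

A5

The Hessian of f at 0 has rank 1. Corank 1: A-series; mu = 5 gives A_5.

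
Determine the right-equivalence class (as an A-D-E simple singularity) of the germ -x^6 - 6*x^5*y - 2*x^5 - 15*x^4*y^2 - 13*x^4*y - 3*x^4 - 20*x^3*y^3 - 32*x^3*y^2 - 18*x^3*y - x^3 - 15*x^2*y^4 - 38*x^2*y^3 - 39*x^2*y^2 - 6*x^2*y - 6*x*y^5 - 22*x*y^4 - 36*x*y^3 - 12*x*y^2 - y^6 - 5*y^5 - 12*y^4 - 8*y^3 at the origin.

The Hessian of f at 0 has rank 0. Corank 2; j^3 = -(x + 2*y)^3 is a perfect cube, so E-series; the 5-jet and mu = 8 give E_8.

E_8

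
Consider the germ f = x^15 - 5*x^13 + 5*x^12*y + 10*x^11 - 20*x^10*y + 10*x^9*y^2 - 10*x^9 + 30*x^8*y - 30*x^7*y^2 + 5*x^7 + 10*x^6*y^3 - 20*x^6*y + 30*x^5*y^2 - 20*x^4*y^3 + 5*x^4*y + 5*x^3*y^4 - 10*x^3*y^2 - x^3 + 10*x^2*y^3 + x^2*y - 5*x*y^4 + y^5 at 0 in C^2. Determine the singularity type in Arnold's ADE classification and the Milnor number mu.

Type D_6, Milnor number mu = 6.

The Hessian of f at 0 is [[0, 0], [0, 0]] with rank 0, so corank 2. A Groebner basis of the Jacobian ideal J(f) in C{x,y} is {x*y/5 + y^4, x*y^2, x^2 - x*y}; counting standard monomials gives mu = 6. Corank 2; j^3 = -x^2*(x - y) has shape L^2 M (L != M), so D-series; mu = 6 gives D_6.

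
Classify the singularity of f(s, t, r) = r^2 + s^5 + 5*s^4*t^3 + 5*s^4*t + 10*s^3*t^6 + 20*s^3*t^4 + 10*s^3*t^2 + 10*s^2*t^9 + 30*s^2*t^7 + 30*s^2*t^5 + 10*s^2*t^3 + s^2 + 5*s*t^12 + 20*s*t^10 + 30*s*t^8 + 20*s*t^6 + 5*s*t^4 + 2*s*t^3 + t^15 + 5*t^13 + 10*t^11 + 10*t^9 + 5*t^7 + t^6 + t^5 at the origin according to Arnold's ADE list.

The Hessian of f at 0 is [[2, 0, 0], [0, 0, 0], [0, 0, 2]] with rank 2, so corank 1. A Groebner basis of the Jacobian ideal J(f) in C{s,t,r} is {s + t^3, s^2, s*t, r}; counting standard monomials gives mu = 4. Corank 1: A-series; mu = 4 gives A_4.

A4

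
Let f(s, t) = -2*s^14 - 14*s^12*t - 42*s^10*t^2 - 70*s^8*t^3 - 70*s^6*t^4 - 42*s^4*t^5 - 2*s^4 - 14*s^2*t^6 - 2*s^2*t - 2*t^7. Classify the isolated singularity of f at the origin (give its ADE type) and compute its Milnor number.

Type D8, Milnor number mu = 8.

The Hessian of f at 0 has rank 0. Corank 2; j^3 = -2*s^2*t has shape L^2 M (L != M), so D-series; mu = 8 gives D_8.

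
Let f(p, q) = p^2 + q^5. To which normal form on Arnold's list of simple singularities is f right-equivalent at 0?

A4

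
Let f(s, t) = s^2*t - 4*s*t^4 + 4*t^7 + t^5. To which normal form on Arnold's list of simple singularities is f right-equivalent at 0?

D6

The Hessian of f at 0 has rank 0. Corank 2; j^3 = s^2*t has shape L^2 M (L != M), so D-series; mu = 6 gives D_6.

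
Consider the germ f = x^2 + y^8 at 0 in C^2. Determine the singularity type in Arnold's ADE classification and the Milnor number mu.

Type A7, Milnor number mu = 7.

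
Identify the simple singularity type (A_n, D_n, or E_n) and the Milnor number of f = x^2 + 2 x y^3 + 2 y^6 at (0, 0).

The Hessian of f at 0 has rank 1. Corank 1: A-series; mu = 5 gives A_5.

Type A_{5}, Milnor number mu = 5.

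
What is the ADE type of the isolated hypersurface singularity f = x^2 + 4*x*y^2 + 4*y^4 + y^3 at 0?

A_2

The Hessian of f at 0 is [[2, 0], [0, 0]] with rank 1, so corank 1. A Groebner basis of the Jacobian ideal J(f) in C{x,y} is {y^2, x}; counting standard monomials gives mu = 2. Corank 1: A-series; mu = 2 gives A_2.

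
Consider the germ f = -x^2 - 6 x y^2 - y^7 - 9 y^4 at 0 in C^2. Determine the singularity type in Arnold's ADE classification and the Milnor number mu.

Type A_6, Milnor number mu = 6.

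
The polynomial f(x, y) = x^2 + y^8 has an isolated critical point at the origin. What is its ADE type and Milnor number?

Type A_7, Milnor number mu = 7.

The Hessian of f at 0 has rank 1. Corank 1: A-series; mu = 7 gives A_7.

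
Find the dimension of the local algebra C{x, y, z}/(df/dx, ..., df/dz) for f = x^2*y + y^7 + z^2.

8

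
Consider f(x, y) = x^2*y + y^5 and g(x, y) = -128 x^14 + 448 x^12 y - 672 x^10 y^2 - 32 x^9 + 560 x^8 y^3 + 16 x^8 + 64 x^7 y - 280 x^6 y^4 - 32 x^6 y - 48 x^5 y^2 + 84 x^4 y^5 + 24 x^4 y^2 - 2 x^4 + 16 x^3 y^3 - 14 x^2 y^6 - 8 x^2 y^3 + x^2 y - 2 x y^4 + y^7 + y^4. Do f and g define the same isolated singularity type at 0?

No.

The Hessian of f at 0 has rank 0. Corank 2; j^3 = x^2*y has shape L^2 M (L != M), so D-series; mu = 6 gives D_6. The Hessian of g at 0 has rank 0. Corank 2; j^3 = x^2*y has shape L^2 M (L != M), so D-series; mu = 5 gives D_5. f is D_6 but g is D_5, hence not right-equivalent.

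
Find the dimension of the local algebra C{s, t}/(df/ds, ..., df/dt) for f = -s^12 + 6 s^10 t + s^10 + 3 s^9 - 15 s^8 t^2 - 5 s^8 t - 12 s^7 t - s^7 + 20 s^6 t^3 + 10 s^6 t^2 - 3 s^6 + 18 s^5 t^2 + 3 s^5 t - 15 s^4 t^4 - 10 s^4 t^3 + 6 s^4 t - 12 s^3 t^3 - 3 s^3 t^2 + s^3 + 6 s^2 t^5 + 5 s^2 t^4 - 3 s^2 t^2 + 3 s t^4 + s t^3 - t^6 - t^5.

The Hessian of f at 0 has rank 0. Corank 2; j^3 = s^3 is a perfect cube, so E-series; the 4-jet and mu = 7 give E_7.

7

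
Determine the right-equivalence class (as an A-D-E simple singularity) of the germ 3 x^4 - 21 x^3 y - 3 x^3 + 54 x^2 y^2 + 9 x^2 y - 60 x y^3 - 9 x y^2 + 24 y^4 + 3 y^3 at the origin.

The Hessian of f at 0 has rank 0. Corank 2; j^3 = -3*(x - y)^3 is a perfect cube, so E-series; the 4-jet and mu = 7 give E_7.

E_7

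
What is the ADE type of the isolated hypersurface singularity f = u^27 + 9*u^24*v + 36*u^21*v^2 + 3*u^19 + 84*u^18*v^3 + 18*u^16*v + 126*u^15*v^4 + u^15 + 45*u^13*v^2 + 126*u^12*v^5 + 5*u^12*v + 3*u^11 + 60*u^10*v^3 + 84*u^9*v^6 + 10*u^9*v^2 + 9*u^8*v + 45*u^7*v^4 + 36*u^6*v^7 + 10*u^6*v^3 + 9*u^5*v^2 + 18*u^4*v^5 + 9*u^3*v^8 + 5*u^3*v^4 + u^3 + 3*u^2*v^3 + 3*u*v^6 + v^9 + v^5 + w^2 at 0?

E8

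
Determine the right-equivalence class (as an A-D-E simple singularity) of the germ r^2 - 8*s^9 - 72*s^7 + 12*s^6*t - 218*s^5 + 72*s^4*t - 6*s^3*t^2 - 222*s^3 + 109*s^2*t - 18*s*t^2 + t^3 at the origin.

The Hessian of f at 0 has rank 1. Corank 2; j^3 = -(6*s - t)*(37*s^2 - 12*s*t + t^2) splits into three distinct lines over C (the quadratic factor has nonzero discriminant), so D_4.

D_4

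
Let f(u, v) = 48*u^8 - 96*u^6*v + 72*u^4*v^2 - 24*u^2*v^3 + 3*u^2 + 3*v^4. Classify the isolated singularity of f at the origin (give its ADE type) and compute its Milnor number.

Type A3, Milnor number mu = 3.

The Hessian of f at 0 has rank 1. Corank 1: A-series; mu = 3 gives A_3.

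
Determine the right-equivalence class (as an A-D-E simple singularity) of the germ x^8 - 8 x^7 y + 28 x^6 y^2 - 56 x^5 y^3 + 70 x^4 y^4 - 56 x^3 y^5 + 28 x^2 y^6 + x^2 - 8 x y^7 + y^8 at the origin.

A_7

The Hessian of f at 0 has rank 1. Corank 1: A-series; mu = 7 gives A_7.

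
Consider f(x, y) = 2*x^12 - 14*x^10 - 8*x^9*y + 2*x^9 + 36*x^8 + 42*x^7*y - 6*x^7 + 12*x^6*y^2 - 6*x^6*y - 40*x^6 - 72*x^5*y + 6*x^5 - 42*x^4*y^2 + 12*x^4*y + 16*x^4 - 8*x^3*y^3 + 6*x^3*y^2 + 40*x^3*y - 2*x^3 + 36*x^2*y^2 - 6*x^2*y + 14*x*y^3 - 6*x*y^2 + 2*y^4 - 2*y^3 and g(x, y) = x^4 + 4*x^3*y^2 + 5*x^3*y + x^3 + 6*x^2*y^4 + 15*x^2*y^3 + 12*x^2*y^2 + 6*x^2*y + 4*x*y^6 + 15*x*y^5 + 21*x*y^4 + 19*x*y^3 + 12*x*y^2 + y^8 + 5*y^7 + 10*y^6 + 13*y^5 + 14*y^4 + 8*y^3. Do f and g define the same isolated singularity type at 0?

The Hessian of f at 0 has rank 0. Corank 2; j^3 = -2*(x + y)^3 is a perfect cube, so E-series; the 4-jet and mu = 7 give E_7. The Hessian of g at 0 has rank 0. Corank 2; j^3 = (x + 2*y)^3 is a perfect cube, so E-series; the 4-jet and mu = 7 give E_7. Both have type E_7, hence right-equivalent.

Yes.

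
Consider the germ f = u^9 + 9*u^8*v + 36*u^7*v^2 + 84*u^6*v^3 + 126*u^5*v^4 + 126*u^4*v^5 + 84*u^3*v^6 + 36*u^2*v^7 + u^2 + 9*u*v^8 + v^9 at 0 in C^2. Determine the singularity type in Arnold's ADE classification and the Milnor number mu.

Type A8, Milnor number mu = 8.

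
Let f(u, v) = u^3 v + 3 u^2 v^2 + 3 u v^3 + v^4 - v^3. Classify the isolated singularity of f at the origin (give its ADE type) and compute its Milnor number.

Type E_7, Milnor number mu = 7.

The Hessian of f at 0 has rank 0. Corank 2; j^3 = -v^3 is a perfect cube, so E-series; the 4-jet and mu = 7 give E_7.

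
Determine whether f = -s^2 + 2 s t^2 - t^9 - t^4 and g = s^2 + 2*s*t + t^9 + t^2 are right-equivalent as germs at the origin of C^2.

Yes.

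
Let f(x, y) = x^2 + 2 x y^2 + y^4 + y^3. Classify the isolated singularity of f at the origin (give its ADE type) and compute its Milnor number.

The Hessian of f at 0 has rank 1. Corank 1: A-series; mu = 2 gives A_2.

Type A_2, Milnor number mu = 2.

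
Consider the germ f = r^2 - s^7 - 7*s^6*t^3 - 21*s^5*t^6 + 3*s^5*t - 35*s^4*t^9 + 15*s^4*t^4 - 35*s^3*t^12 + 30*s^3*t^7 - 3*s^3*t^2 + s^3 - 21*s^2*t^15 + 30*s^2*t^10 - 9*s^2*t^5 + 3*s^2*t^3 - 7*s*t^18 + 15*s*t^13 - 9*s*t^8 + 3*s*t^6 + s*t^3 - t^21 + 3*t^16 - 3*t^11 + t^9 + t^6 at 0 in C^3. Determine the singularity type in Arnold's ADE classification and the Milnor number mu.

Type E_7, Milnor number mu = 7.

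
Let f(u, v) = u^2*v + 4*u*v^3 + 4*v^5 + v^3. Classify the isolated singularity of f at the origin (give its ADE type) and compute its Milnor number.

Type D4, Milnor number mu = 4.

The Hessian of f at 0 has rank 0. Corank 2; j^3 = v*(u^2 + v^2) splits into three distinct lines over C (the quadratic factor has nonzero discriminant), so D_4.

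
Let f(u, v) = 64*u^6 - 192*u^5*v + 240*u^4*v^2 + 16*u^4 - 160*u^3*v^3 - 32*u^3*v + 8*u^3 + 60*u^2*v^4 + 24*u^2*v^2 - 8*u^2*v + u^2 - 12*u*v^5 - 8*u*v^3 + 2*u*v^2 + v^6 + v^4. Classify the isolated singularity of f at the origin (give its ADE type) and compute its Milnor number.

Type A_{5}, Milnor number mu = 5.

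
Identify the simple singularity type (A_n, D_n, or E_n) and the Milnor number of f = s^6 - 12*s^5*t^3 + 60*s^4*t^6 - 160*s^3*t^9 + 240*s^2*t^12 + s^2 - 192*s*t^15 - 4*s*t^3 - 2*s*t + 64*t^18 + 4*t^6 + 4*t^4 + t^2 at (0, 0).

Type A5, Milnor number mu = 5.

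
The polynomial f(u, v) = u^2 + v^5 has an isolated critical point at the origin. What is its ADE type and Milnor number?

Type A_4, Milnor number mu = 4.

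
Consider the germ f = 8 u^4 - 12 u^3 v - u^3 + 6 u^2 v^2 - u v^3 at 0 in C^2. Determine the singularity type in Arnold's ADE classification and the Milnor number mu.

Type E7, Milnor number mu = 7.

The Hessian of f at 0 has rank 0. Corank 2; j^3 = -u^3 is a perfect cube, so E-series; the 4-jet and mu = 7 give E_7.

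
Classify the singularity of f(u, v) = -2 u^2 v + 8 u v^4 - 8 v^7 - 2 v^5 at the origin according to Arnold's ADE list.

The Hessian of f at 0 is [[0, 0], [0, 0]] with rank 0, so corank 2. A Groebner basis of the Jacobian ideal J(f) in C{u,v} is {-u*v/2 + v^4, u*v^2, u^2 + 5*u*v/2}; counting standard monomials gives mu = 6. Corank 2; j^3 = -2*u^2*v has shape L^2 M (L != M), so D-series; mu = 6 gives D_6.

D_{6}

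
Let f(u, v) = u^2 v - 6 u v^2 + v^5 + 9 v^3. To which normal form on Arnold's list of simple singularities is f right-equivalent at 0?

The Hessian of f at 0 has rank 0. Corank 2; j^3 = v*(u - 3*v)^2 has shape L^2 M (L != M), so D-series; mu = 6 gives D_6.

D6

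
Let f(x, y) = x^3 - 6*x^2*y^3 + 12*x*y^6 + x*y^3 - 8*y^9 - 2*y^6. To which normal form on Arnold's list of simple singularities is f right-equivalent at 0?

E_{7}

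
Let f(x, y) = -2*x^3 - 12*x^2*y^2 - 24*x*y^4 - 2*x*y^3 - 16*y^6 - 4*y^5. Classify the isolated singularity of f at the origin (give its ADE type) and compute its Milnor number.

Type E7, Milnor number mu = 7.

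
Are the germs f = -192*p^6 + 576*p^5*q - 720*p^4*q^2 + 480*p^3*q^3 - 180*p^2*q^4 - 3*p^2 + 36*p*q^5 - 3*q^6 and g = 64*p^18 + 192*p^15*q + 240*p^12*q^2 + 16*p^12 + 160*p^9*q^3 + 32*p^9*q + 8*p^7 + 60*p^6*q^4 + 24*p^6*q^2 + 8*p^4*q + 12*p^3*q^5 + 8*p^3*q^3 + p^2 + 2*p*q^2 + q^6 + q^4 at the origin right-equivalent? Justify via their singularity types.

Yes.

The Hessian of f at 0 is [[-6, 0], [0, 0]] with rank 1, so corank 1. A Groebner basis of the Jacobian ideal J(f) in C{p,q} is {q^5, p}; counting standard monomials gives mu = 5. Corank 1: A-series; mu = 5 gives A_5. The Hessian of g at 0 is [[2, 0], [0, 0]] with rank 1, so corank 1. A Groebner basis of the Jacobian ideal J(g) in C{p,q} is {p^3, p^2*q, p + q^2}; counting standard monomials gives mu = 5. Corank 1: A-series; mu = 5 gives A_5. Both have type A_5, hence right-equivalent.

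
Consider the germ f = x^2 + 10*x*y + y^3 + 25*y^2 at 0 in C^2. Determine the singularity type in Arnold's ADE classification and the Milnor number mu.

Type A2, Milnor number mu = 2.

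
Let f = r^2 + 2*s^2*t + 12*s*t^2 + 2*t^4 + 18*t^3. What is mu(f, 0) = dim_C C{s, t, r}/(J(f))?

5

The Hessian of f at 0 is [[0, 0, 0], [0, 0, 0], [0, 0, 2]] with rank 1, so corank 2. A Groebner basis of the Jacobian ideal J(f) in C{s,t,r} is {s^3 - 27*s^2/4 + 243*t^2/4, s^2/4 + t^3 - 9*t^2/4, s*t + 3*t^2, r}; counting standard monomials gives mu = 5. Corank 2; j^3 = 2*t*(s + 3*t)^2 has shape L^2 M (L != M), so D-series; mu = 5 gives D_5.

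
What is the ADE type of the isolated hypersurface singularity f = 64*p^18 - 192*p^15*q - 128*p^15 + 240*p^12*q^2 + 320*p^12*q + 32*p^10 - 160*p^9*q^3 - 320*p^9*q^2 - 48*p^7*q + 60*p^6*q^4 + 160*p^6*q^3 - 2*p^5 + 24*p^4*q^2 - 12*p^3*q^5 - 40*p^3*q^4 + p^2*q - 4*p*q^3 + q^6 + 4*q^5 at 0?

D_7

The Hessian of f at 0 has rank 0. Corank 2; j^3 = p^2*q has shape L^2 M (L != M), so D-series; mu = 7 gives D_7.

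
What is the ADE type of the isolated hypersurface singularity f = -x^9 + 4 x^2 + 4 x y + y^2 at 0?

A_{8}

The Hessian of f at 0 has rank 1. Corank 1: A-series; mu = 8 gives A_8.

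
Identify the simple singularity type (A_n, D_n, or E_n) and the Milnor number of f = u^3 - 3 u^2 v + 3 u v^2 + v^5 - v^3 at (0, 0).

The Hessian of f at 0 has rank 0. Corank 2; j^3 = (u - v)^3 is a perfect cube, so E-series; the 5-jet and mu = 8 give E_8.

Type E8, Milnor number mu = 8.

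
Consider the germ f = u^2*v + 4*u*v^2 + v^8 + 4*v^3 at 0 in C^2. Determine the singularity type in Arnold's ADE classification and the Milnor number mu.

Type D_{9}, Milnor number mu = 9.

The Hessian of f at 0 has rank 0. Corank 2; j^3 = v*(u + 2*v)^2 has shape L^2 M (L != M), so D-series; mu = 9 gives D_9.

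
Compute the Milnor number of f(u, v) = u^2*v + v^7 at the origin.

8

The Hessian of f at 0 is [[0, 0], [0, 0]] with rank 0, so corank 2. A Groebner basis of the Jacobian ideal J(f) in C{u,v} is {u^2/7 + v^6, u^3, u*v}; counting standard monomials gives mu = 8. Corank 2; j^3 = u^2*v has shape L^2 M (L != M), so D-series; mu = 8 gives D_8.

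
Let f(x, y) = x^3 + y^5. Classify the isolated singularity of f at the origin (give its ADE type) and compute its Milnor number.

Type E_{8}, Milnor number mu = 8.

The Hessian of f at 0 has rank 0. Corank 2; j^3 = x^3 is a perfect cube, so E-series; the 5-jet and mu = 8 give E_8.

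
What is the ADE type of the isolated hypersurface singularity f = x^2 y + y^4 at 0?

The Hessian of f at 0 has rank 0. Corank 2; j^3 = x^2*y has shape L^2 M (L != M), so D-series; mu = 5 gives D_5.

D_{5}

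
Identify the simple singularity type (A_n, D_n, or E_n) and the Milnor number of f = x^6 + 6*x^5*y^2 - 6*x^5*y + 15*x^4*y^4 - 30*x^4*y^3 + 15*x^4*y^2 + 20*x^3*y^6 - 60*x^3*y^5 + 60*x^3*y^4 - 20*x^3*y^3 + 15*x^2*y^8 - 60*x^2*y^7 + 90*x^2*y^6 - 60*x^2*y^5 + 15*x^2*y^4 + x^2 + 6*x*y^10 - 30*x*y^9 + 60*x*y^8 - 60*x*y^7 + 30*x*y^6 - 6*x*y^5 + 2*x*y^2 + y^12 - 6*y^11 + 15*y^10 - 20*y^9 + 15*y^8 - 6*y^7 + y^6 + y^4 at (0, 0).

Type A_5, Milnor number mu = 5.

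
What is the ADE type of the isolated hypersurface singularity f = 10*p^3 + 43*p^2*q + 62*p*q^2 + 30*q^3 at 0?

D4

The Hessian of f at 0 has rank 0. Corank 2; j^3 = (2*p + 3*q)*(5*p^2 + 14*p*q + 10*q^2) splits into three distinct lines over C (the quadratic factor has nonzero discriminant), so D_4.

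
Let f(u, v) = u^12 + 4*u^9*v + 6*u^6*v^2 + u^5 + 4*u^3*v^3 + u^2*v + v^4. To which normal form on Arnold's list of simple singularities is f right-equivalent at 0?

D_{5}

The Hessian of f at 0 has rank 0. Corank 2; j^3 = u^2*v has shape L^2 M (L != M), so D-series; mu = 5 gives D_5.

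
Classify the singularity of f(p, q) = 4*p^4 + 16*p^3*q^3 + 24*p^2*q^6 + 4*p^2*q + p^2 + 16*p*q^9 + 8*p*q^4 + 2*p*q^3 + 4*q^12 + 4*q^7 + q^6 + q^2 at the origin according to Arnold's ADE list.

A_1

The Hessian of f at 0 has rank 2. Corank 0: nondegenerate Morse point, so A_1.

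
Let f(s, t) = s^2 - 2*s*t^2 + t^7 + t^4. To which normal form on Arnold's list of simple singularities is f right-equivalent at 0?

The Hessian of f at 0 is [[2, 0], [0, 0]] with rank 1, so corank 1. A Groebner basis of the Jacobian ideal J(f) in C{s,t} is {s^3, -s + t^2}; counting standard monomials gives mu = 6. Corank 1: A-series; mu = 6 gives A_6.

A_{6}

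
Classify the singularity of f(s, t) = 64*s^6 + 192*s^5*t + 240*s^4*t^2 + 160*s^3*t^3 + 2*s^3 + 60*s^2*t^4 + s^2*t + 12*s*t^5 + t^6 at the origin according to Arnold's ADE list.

D_{7}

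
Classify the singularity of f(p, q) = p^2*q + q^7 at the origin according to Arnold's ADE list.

D8

The Hessian of f at 0 has rank 0. Corank 2; j^3 = p^2*q has shape L^2 M (L != M), so D-series; mu = 8 gives D_8.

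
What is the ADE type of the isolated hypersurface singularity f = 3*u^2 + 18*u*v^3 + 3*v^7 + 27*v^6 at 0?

The Hessian of f at 0 is [[6, 0], [0, 0]] with rank 1, so corank 1. A Groebner basis of the Jacobian ideal J(f) in C{u,v} is {u/3 + v^3, u^2}; counting standard monomials gives mu = 6. Corank 1: A-series; mu = 6 gives A_6.

A_6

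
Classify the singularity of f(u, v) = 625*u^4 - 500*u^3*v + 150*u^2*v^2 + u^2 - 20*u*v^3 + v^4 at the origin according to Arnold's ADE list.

The Hessian of f at 0 has rank 1. Corank 1: A-series; mu = 3 gives A_3.

A_{3}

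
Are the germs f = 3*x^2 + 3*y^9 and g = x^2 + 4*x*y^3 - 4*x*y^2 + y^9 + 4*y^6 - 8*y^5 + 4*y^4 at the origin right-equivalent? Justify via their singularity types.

Yes.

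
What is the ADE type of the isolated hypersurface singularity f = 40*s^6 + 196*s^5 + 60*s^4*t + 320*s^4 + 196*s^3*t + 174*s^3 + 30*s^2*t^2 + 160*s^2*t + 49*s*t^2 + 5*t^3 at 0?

The Hessian of f at 0 is [[0, 0], [0, 0]] with rank 0, so corank 2. A Groebner basis of the Jacobian ideal J(f) in C{s,t} is {t^3, s^2 - t^2/22, s*t + 5*t^2/22}; counting standard monomials gives mu = 4. Corank 2; j^3 = (3*s + t)*(58*s^2 + 34*s*t + 5*t^2) splits into three distinct lines over C (the quadratic factor has nonzero discriminant), so D_4.

D_4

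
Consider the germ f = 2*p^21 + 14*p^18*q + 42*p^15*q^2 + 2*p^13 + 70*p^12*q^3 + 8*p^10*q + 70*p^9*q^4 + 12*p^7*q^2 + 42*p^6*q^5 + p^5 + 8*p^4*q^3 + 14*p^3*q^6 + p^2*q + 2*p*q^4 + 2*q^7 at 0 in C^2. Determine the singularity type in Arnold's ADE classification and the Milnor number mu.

Type D8, Milnor number mu = 8.

The Hessian of f at 0 has rank 0. Corank 2; j^3 = p^2*q has shape L^2 M (L != M), so D-series; mu = 8 gives D_8.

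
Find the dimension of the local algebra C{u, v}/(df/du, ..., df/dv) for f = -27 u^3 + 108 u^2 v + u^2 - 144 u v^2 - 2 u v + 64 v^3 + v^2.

The Hessian of f at 0 has rank 1. Corank 1: A-series; mu = 2 gives A_2.

2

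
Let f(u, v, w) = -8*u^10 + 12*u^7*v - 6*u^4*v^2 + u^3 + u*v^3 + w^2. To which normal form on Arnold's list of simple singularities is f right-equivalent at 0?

E_{7}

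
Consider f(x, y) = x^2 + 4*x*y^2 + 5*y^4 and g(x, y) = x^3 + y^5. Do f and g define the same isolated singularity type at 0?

The Hessian of f at 0 has rank 1. Corank 1: A-series; mu = 3 gives A_3. The Hessian of g at 0 has rank 0. Corank 2; j^3 = x^3 is a perfect cube, so E-series; the 5-jet and mu = 8 give E_8. f is A_3 but g is E_8, hence not right-equivalent.

No.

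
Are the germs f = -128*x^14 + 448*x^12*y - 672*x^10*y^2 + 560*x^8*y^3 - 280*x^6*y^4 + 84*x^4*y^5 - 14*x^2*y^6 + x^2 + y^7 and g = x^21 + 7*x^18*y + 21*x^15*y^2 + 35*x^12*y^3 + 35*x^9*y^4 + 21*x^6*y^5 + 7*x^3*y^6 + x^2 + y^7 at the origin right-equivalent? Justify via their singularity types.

The Hessian of f at 0 is [[2, 0], [0, 0]] with rank 1, so corank 1. A Groebner basis of the Jacobian ideal J(f) in C{x,y} is {y^6, x}; counting standard monomials gives mu = 6. Corank 1: A-series; mu = 6 gives A_6. The Hessian of g at 0 is [[2, 0], [0, 0]] with rank 1, so corank 1. A Groebner basis of the Jacobian ideal J(g) in C{x,y} is {y^6, x}; counting standard monomials gives mu = 6. Corank 1: A-series; mu = 6 gives A_6. Both have type A_6, hence right-equivalent.

Yes.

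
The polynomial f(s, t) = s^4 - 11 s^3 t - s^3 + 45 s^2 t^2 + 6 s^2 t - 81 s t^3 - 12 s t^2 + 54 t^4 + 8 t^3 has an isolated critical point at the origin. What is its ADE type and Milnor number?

Type E_7, Milnor number mu = 7.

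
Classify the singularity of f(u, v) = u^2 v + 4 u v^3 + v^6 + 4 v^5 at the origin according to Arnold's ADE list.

D_{7}

The Hessian of f at 0 is [[0, 0], [0, 0]] with rank 0, so corank 2. A Groebner basis of the Jacobian ideal J(f) in C{u,v} is {u^3, u^2*v + 2*u^2/3 + 4*u*v^2/3, u*v/2 + v^3}; counting standard monomials gives mu = 7. Corank 2; j^3 = u^2*v has shape L^2 M (L != M), so D-series; mu = 7 gives D_7.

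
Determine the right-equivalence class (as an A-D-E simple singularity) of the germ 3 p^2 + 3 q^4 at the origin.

A_3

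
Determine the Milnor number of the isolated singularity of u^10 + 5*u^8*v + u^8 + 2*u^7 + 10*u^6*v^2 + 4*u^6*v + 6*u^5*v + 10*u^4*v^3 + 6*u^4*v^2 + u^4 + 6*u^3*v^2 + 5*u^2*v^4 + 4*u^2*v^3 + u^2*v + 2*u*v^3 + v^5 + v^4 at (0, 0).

5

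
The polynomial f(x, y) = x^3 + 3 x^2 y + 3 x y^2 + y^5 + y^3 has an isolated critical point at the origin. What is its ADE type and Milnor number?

The Hessian of f at 0 has rank 0. Corank 2; j^3 = (x + y)^3 is a perfect cube, so E-series; the 5-jet and mu = 8 give E_8.

Type E_{8}, Milnor number mu = 8.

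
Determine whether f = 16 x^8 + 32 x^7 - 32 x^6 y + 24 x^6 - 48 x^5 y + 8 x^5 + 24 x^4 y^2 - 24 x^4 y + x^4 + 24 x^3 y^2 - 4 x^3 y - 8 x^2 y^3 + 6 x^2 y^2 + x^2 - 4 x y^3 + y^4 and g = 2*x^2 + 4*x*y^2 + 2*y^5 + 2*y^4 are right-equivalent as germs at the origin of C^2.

No.

The Hessian of f at 0 has rank 1. Corank 1: A-series; mu = 3 gives A_3. The Hessian of g at 0 has rank 1. Corank 1: A-series; mu = 4 gives A_4. f is A_3 but g is A_4, hence not right-equivalent.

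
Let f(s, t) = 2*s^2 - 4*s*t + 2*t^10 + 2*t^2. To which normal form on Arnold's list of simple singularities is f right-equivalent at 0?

The Hessian of f at 0 is [[4, -4], [-4, 4]] with rank 1, so corank 1. A Groebner basis of the Jacobian ideal J(f) in C{s,t} is {t^9, s - t}; counting standard monomials gives mu = 9. Corank 1: A-series; mu = 9 gives A_9.

A_9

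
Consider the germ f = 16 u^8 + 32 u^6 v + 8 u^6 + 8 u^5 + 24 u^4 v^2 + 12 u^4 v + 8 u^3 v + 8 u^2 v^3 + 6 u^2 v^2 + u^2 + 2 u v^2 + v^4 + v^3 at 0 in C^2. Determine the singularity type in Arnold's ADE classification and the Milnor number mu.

Type A_2, Milnor number mu = 2.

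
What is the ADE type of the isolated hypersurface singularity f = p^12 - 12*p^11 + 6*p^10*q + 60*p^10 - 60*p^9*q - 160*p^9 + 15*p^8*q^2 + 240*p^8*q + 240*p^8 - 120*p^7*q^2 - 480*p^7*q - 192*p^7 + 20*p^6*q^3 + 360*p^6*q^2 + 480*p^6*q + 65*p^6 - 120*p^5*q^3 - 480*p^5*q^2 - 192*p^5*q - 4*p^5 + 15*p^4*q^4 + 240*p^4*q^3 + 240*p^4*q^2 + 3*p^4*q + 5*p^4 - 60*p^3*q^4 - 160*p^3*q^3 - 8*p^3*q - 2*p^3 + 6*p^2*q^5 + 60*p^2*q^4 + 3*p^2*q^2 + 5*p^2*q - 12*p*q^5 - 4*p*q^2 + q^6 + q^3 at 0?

D_7

The Hessian of f at 0 has rank 0. Corank 2; j^3 = -(p - q)^2*(2*p - q) has shape L^2 M (L != M), so D-series; mu = 7 gives D_7.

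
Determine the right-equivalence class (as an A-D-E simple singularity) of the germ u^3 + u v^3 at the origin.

E_{7}

The Hessian of f at 0 is [[0, 0], [0, 0]] with rank 0, so corank 2. A Groebner basis of the Jacobian ideal J(f) in C{u,v} is {u^3, u*v^2, 3*u^2 + v^3}; counting standard monomials gives mu = 7. Corank 2; j^3 = u^3 is a perfect cube, so E-series; the 4-jet and mu = 7 give E_7.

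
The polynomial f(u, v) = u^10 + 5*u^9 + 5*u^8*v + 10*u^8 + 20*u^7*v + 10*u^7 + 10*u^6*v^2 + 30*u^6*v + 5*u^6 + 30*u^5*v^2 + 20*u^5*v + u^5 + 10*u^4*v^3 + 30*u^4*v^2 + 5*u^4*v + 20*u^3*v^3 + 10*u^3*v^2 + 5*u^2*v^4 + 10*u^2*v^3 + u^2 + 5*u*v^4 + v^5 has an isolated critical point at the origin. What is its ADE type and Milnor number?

Type A4, Milnor number mu = 4.

The Hessian of f at 0 is [[2, 0], [0, 0]] with rank 1, so corank 1. A Groebner basis of the Jacobian ideal J(f) in C{u,v} is {v^4, u}; counting standard monomials gives mu = 4. Corank 1: A-series; mu = 4 gives A_4.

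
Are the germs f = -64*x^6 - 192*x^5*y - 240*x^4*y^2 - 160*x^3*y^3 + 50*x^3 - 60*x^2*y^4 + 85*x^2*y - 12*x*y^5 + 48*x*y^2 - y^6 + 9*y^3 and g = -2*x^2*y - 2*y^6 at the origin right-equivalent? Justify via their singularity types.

Yes.

The Hessian of f at 0 is [[0, 0], [0, 0]] with rank 0, so corank 2. A Groebner basis of the Jacobian ideal J(f) in C{x,y} is {15625*x*y/12 + y^5 + 3125*y^2/4, x*y^2 + 3*y^3/5, x^2 + 11*x*y/10 + 3*y^2/10}; counting standard monomials gives mu = 7. Corank 2; j^3 = (2*x + y)*(5*x + 3*y)^2 has shape L^2 M (L != M), so D-series; mu = 7 gives D_7. The Hessian of g at 0 is [[0, 0], [0, 0]] with rank 0, so corank 2. A Groebner basis of the Jacobian ideal J(g) in C{x,y} is {x^2/6 + y^5, x^3, x*y}; counting standard monomials gives mu = 7. Corank 2; j^3 = -2*x^2*y has shape L^2 M (L != M), so D-series; mu = 7 gives D_7. Both have type D_7, hence right-equivalent.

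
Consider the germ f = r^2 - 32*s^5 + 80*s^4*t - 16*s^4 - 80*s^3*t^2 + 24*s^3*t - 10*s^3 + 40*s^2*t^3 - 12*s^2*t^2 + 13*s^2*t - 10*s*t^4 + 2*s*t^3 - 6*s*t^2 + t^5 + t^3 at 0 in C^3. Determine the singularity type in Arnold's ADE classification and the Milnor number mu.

Type D_4, Milnor number mu = 4.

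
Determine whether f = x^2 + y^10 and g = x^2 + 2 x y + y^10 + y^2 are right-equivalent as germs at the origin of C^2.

The Hessian of f at 0 has rank 1. Corank 1: A-series; mu = 9 gives A_9. The Hessian of g at 0 has rank 1. Corank 1: A-series; mu = 9 gives A_9. Both have type A_9, hence right-equivalent.

Yes.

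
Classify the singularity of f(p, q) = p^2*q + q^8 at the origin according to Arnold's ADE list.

D_{9}

The Hessian of f at 0 has rank 0. Corank 2; j^3 = p^2*q has shape L^2 M (L != M), so D-series; mu = 9 gives D_9.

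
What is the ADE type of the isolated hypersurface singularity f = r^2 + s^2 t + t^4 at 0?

D_5

The Hessian of f at 0 has rank 1. Corank 2; j^3 = s^2*t has shape L^2 M (L != M), so D-series; mu = 5 gives D_5.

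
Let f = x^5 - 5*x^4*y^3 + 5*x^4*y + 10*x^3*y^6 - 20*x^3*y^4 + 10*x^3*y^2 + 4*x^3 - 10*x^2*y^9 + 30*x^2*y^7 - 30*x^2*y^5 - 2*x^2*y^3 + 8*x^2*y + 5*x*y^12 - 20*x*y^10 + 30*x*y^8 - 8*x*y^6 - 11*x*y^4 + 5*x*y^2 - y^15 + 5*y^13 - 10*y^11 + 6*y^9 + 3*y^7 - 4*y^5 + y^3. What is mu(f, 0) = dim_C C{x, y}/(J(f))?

6

The Hessian of f at 0 has rank 0. Corank 2; j^3 = (x + y)*(2*x + y)^2 has shape L^2 M (L != M), so D-series; mu = 6 gives D_6.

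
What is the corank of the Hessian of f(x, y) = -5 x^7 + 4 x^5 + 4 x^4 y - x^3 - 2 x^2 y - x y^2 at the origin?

2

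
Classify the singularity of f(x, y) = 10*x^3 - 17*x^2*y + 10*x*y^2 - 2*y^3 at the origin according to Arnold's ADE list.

D4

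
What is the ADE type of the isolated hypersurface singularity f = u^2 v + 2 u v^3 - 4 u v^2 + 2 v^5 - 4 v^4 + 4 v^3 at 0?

D_6

The Hessian of f at 0 has rank 0. Corank 2; j^3 = v*(u - 2*v)^2 has shape L^2 M (L != M), so D-series; mu = 6 gives D_6.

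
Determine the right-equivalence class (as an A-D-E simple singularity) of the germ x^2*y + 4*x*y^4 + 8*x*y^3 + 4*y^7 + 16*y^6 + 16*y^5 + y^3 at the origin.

The Hessian of f at 0 is [[0, 0], [0, 0]] with rank 0, so corank 2. A Groebner basis of the Jacobian ideal J(f) in C{x,y} is {y^3, x^2 + 3*y^2, x*y}; counting standard monomials gives mu = 4. Corank 2; j^3 = y*(x^2 + y^2) splits into three distinct lines over C (the quadratic factor has nonzero discriminant), so D_4.

D_{4}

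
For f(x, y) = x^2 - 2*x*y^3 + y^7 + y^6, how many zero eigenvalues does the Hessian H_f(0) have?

1

The Hessian at 0 is [[2, 0], [0, 0]] of rank 1; hence corank 1.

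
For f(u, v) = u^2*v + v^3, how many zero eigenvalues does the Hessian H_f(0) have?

Hessian at 0 has rank 0.

2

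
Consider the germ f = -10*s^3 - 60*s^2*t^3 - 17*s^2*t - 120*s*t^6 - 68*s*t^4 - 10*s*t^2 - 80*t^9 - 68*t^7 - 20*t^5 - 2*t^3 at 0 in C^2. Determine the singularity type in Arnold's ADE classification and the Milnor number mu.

The Hessian of f at 0 has rank 0. Corank 2; j^3 = -(2*s + t)*(5*s^2 + 6*s*t + 2*t^2) splits into three distinct lines over C (the quadratic factor has nonzero discriminant), so D_4.

Type D_4, Milnor number mu = 4.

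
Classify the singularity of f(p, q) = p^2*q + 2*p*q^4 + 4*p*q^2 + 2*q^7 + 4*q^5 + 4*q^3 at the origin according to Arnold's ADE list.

D8

The Hessian of f at 0 is [[0, 0], [0, 0]] with rank 0, so corank 2. A Groebner basis of the Jacobian ideal J(f) in C{p,q} is {-p^2/6 + p*q^3 - 8*p*q/3 - 14*q^2/3, p*q + q^4 + 2*q^2, p^3 - 12*p*q^2 - 16*q^3, p^2*q + 4*p*q^2 + 4*q^3}; counting standard monomials gives mu = 8. Corank 2; j^3 = q*(p + 2*q)^2 has shape L^2 M (L != M), so D-series; mu = 8 gives D_8.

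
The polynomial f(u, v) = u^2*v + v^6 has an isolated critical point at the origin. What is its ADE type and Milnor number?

The Hessian of f at 0 is [[0, 0], [0, 0]] with rank 0, so corank 2. A Groebner basis of the Jacobian ideal J(f) in C{u,v} is {u^2/6 + v^5, u^3, u*v}; counting standard monomials gives mu = 7. Corank 2; j^3 = u^2*v has shape L^2 M (L != M), so D-series; mu = 7 gives D_7.

Type D_7, Milnor number mu = 7.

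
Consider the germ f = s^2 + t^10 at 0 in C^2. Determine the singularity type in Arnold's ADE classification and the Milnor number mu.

The Hessian of f at 0 is [[2, 0], [0, 0]] with rank 1, so corank 1. A Groebner basis of the Jacobian ideal J(f) in C{s,t} is {t^9, s}; counting standard monomials gives mu = 9. Corank 1: A-series; mu = 9 gives A_9.

Type A_9, Milnor number mu = 9.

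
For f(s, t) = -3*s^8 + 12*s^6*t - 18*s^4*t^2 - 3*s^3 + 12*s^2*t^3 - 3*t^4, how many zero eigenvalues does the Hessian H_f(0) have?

The Hessian at 0 is [[0, 0], [0, 0]] of rank 0; hence corank 2.

2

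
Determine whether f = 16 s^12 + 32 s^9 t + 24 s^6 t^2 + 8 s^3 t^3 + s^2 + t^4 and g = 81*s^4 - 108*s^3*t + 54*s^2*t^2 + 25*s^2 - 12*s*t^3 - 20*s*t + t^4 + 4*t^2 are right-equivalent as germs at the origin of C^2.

The Hessian of f at 0 is [[2, 0], [0, 0]] with rank 1, so corank 1. A Groebner basis of the Jacobian ideal J(f) in C{s,t} is {t^3, s}; counting standard monomials gives mu = 3. Corank 1: A-series; mu = 3 gives A_3. The Hessian of g at 0 is [[50, -20], [-20, 8]] with rank 1, so corank 1. A Groebner basis of the Jacobian ideal J(g) in C{s,t} is {t^3, s - 2*t/5}; counting standard monomials gives mu = 3. Corank 1: A-series; mu = 3 gives A_3. Both have type A_3, hence right-equivalent.

Yes.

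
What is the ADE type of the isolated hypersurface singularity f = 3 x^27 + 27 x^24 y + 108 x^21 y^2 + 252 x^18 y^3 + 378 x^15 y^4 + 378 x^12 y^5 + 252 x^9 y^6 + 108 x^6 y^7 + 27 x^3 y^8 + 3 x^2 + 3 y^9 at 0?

A_{8}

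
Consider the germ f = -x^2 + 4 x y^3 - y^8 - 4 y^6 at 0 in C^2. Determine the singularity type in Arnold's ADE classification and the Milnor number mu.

The Hessian of f at 0 is [[-2, 0], [0, 0]] with rank 1, so corank 1. A Groebner basis of the Jacobian ideal J(f) in C{x,y} is {x^3, x^2*y, -x/2 + y^3}; counting standard monomials gives mu = 7. Corank 1: A-series; mu = 7 gives A_7.

Type A_{7}, Milnor number mu = 7.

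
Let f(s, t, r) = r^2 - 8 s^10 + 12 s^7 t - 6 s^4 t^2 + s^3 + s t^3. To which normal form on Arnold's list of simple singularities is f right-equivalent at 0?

E_{7}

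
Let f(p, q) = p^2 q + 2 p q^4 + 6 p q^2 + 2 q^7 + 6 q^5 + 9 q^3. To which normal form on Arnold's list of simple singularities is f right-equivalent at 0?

The Hessian of f at 0 has rank 0. Corank 2; j^3 = q*(p + 3*q)^2 has shape L^2 M (L != M), so D-series; mu = 8 gives D_8.

D_8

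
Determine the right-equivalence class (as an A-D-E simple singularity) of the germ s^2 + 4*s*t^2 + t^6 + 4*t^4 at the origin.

A_5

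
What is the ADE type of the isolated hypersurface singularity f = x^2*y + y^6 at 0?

D_7

The Hessian of f at 0 is [[0, 0], [0, 0]] with rank 0, so corank 2. A Groebner basis of the Jacobian ideal J(f) in C{x,y} is {x^2/6 + y^5, x^3, x*y}; counting standard monomials gives mu = 7. Corank 2; j^3 = x^2*y has shape L^2 M (L != M), so D-series; mu = 7 gives D_7.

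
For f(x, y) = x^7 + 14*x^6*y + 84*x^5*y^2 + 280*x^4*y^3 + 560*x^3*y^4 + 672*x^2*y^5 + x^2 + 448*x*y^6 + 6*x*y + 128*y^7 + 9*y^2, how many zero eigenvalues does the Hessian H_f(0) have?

1

Hessian at 0 has rank 1.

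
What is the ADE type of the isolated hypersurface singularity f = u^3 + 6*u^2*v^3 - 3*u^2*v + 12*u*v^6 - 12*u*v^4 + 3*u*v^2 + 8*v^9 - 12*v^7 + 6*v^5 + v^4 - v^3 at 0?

The Hessian of f at 0 has rank 0. Corank 2; j^3 = (u - v)^3 is a perfect cube, so E-series; the 4-jet and mu = 6 give E_6.

E_{6}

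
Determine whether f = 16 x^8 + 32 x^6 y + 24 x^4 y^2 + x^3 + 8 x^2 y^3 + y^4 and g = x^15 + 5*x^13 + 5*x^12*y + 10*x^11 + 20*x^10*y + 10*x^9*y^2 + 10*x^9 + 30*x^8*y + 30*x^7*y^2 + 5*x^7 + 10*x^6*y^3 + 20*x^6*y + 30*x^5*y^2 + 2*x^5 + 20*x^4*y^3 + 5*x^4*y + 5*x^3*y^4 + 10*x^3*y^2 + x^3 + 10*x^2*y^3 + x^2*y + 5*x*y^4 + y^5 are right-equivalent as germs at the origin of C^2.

The Hessian of f at 0 is [[0, 0], [0, 0]] with rank 0, so corank 2. A Groebner basis of the Jacobian ideal J(f) in C{x,y} is {y^3, x^2}; counting standard monomials gives mu = 6. Corank 2; j^3 = x^3 is a perfect cube, so E-series; the 4-jet and mu = 6 give E_6. The Hessian of g at 0 is [[0, 0], [0, 0]] with rank 0, so corank 2. A Groebner basis of the Jacobian ideal J(g) in C{x,y} is {-x*y/5 + y^4, x*y^2, x^2 + x*y}; counting standard monomials gives mu = 6. Corank 2; j^3 = x^2*(x + y) has shape L^2 M (L != M), so D-series; mu = 6 gives D_6. f is E_6 but g is D_6, hence not right-equivalent.

No.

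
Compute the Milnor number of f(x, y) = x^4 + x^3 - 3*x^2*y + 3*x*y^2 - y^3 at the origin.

6

The Hessian of f at 0 is [[0, 0], [0, 0]] with rank 0, so corank 2. A Groebner basis of the Jacobian ideal J(f) in C{x,y} is {y^4, x*y^2 - 2*y^3/3, x^2 - 2*x*y + y^2}; counting standard monomials gives mu = 6. Corank 2; j^3 = (x - y)^3 is a perfect cube, so E-series; the 4-jet and mu = 6 give E_6.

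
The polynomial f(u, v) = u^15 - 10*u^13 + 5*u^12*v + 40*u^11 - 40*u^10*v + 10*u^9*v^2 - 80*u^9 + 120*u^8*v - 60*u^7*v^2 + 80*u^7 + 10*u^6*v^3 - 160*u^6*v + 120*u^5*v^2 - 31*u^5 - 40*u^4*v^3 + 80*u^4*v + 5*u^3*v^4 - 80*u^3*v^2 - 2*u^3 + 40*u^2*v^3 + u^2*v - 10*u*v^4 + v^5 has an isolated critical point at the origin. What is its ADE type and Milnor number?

The Hessian of f at 0 has rank 0. Corank 2; j^3 = -u^2*(2*u - v) has shape L^2 M (L != M), so D-series; mu = 6 gives D_6.

Type D6, Milnor number mu = 6.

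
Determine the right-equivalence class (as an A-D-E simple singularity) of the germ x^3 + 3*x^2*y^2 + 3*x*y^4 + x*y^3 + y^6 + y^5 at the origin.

E_7

The Hessian of f at 0 has rank 0. Corank 2; j^3 = x^3 is a perfect cube, so E-series; the 4-jet and mu = 7 give E_7.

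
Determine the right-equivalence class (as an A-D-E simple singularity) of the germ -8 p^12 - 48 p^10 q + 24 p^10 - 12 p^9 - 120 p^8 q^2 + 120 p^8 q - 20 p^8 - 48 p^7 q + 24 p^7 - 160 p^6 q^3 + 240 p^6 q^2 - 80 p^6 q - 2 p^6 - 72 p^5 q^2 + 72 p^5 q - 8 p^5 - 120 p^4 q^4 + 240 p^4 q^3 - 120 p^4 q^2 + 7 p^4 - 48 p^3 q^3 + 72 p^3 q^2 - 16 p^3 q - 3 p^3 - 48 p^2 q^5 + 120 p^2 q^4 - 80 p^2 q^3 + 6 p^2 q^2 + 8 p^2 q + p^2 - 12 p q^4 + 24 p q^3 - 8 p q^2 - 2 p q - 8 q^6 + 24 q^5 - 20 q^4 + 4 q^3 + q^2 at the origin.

A_2

The Hessian of f at 0 has rank 1. Corank 1: A-series; mu = 2 gives A_2.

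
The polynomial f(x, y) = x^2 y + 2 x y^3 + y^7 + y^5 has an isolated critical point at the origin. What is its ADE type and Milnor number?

Type D_8, Milnor number mu = 8.

The Hessian of f at 0 has rank 0. Corank 2; j^3 = x^2*y has shape L^2 M (L != M), so D-series; mu = 8 gives D_8.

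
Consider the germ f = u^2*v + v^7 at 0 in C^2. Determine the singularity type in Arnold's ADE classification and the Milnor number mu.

Type D_8, Milnor number mu = 8.

The Hessian of f at 0 has rank 0. Corank 2; j^3 = u^2*v has shape L^2 M (L != M), so D-series; mu = 8 gives D_8.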